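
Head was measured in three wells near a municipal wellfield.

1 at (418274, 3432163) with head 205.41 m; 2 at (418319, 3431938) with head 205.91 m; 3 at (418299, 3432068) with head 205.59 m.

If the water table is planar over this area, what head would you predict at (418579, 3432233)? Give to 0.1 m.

203.6 m

Three-point gradient (reference 1): Δ to 2 = (45, -225, +0.50), Δ to 3 = (25, -95, +0.18).
∂h/∂x = -0.005185, ∂h/∂y = -0.003259 (det = 1350).
h(418579, 3432233) = 205.41 + (-0.005185)·(305) + (-0.003259)·(70) = 205.41 -1.581 -0.228 = 203.600 m.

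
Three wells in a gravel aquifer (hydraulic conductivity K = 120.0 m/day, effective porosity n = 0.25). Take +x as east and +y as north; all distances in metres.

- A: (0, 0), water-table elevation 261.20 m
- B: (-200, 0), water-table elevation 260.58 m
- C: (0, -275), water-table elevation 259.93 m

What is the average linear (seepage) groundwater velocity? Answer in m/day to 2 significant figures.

∂h/∂x = (260.58 − 261.20) / (-200 − 0) = +0.003100
∂h/∂y = (259.93 − 261.20) / (-275 − 0) = +0.004618
|∇h| = √(0.003100² + 0.004618²) = 0.005562
Seepage velocity v = K·i/n = 120.0 × 0.005562 / 0.25 = 2.67 m/day.

2.7 m/day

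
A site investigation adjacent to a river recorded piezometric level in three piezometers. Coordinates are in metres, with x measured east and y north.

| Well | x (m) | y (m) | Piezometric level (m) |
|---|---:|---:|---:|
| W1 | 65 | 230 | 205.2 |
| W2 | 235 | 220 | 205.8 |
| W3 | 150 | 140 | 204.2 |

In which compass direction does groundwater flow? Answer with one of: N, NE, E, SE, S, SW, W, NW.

S

Differences from W1: to W2 (Δx, Δy, Δh) = (170, -10, +0.6); to W3 = (85, -90, -1.0).
Solve a·Δx + b·Δy = Δh: det = 170·(-90) − 85·(-10) = -14450.
∂h/∂x = [(+0.6)·(-90) − (-1.0)·(-10)] / -14450 = +0.004429
∂h/∂y = [170·(-1.0) − 85·(+0.6)] / -14450 = +0.01529
Flow = −∇h = (-0.004429 east, -0.01529 north), which points south.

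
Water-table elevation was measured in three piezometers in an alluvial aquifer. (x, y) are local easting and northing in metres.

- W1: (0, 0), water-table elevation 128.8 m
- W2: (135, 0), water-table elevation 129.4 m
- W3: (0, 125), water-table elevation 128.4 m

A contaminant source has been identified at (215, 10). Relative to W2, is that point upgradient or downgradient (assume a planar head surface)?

upgradient

∂h/∂x = (129.4 − 128.8) / (135 − 0) = +0.004444
∂h/∂y = (128.4 − 128.8) / (125 − 0) = -0.003200
Head at (215, 10) = 128.8 + (+0.004444)·(215) + (-0.003200)·(10) = 129.72 m.
That is higher than the 129.4 m at W2, so the point is upgradient.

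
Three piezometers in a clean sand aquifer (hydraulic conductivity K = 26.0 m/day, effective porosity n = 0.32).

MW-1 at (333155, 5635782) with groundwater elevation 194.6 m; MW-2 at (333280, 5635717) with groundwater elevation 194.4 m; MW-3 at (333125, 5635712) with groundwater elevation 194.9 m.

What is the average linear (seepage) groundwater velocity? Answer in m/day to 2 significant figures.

Differences from MW-1: to MW-2 (Δx, Δy, Δh) = (125, -65, -0.2); to MW-3 = (-30, -70, +0.3).
Determinant of the coordinate differences = 125·(-70) − (-30)·(-65) = -10700.
∂h/∂x = [(-0.2)·(-70) − (+0.3)·(-65)] / -10700 = -0.003131
∂h/∂y = [125·(+0.3) − (-30)·(-0.2)] / -10700 = -0.002944
|∇h| = √(-0.003131² + -0.002944²) = 0.004298
Seepage velocity v = K·i/n = 26.0 × 0.004298 / 0.32 = 0.3492 m/day.

0.35 m/day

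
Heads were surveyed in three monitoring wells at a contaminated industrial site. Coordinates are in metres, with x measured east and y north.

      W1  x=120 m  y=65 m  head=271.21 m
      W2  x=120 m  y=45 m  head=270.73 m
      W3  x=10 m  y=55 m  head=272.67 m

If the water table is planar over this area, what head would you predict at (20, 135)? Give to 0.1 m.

274.4 m

Differences from W1: to W2 (Δx, Δy, Δh) = (0, -20, -0.48); to W3 = (-110, -10, +1.46).
Determinant of the coordinate differences = 0·(-10) − (-110)·(-20) = -2200.
∂h/∂x = [(-0.48)·(-10) − (+1.46)·(-20)] / -2200 = -0.01545
∂h/∂y = [0·(+1.46) − (-110)·(-0.48)] / -2200 = +0.02400
h(20, 135) = 271.21 + (-0.01545)·(-100) + (+0.02400)·(70) = 271.21 +1.545 +1.680 = 274.435 m.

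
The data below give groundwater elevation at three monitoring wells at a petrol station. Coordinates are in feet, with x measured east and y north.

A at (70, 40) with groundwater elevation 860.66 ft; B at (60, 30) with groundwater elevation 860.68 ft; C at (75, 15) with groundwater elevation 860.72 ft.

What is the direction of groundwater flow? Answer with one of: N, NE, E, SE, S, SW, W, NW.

N

With h = a·x + b·y + c and A as origin, the differences give:
  (-10)·a + (-10)·b = +0.02
  5·a + (-25)·b = +0.06
Eliminate b (×(-25) and ×(-10), subtract): 300·a = 0.100 → a = ∂h/∂x = +0.0003333
Back-substitute: b = ∂h/∂y = -0.002333.
Flow = −∇h = (-0.0003333 east, +0.002333 north), which points north.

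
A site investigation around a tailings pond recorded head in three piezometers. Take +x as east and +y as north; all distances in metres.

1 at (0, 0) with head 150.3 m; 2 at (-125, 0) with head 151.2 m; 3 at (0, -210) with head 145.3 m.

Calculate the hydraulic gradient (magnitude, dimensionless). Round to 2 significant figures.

∂h/∂x = (151.2 − 150.3) / (-125 − 0) = -0.007200
∂h/∂y = (145.3 − 150.3) / (-210 − 0) = +0.02381
|∇h| = √(-0.007200² + 0.02381²) = 0.02487

0.025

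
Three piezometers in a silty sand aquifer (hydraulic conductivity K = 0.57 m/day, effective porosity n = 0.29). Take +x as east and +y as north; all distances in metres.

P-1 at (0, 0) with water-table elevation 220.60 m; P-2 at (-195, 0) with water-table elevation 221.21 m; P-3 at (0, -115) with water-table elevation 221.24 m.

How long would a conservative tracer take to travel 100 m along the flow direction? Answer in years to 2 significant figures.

22 years

∂h/∂x = (221.21 − 220.60) / (-195 − 0) = -0.003128
∂h/∂y = (221.24 − 220.60) / (-115 − 0) = -0.005565
|∇h| = √(-0.003128² + -0.005565²) = 0.006384
Seepage velocity v = K·i/n = 0.57 × 0.006384 / 0.29 = 0.01255 m/day.
t = 100 / 0.01255 = 7968 days = 21.8 years.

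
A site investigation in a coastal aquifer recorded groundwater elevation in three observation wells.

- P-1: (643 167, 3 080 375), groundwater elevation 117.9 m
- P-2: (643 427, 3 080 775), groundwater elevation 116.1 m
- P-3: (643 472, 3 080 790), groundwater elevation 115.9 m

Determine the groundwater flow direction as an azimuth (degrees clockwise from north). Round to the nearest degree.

Differences from P-1: to P-2 (Δx, Δy, Δh) = (260, 400, -1.8); to P-3 = (305, 415, -2.0).
Solve a·Δx + b·Δy = Δh: det = 260·415 − 305·400 = -14100.
∂h/∂x = [(-1.8)·415 − (-2.0)·400] / -14100 = -0.003759
∂h/∂y = [260·(-2.0) − 305·(-1.8)] / -14100 = -0.002057
Flow direction (−∇h) has components (+0.003759 E, +0.002057 N).
Azimuth = atan2(E, N) = atan2(+0.003759, +0.002057) = 61.3° ≈ 061°.

061°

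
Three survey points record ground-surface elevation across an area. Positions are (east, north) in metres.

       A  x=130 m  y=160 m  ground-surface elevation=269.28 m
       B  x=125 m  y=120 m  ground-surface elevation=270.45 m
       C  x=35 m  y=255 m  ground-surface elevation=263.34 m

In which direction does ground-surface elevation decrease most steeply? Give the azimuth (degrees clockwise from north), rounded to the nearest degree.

318°

Three-point gradient (reference A): Δ to B = (-5, -40, +1.17), Δ to C = (-95, 95, -5.94).
∂z/∂x = +0.02958, ∂z/∂y = -0.03295 (det = -4275).
Steepest decrease is along −∇f: components (-0.02958 E, +0.03295 N).
Azimuth = atan2(-0.02958, +0.03295) = 318.1° ≈ 318°.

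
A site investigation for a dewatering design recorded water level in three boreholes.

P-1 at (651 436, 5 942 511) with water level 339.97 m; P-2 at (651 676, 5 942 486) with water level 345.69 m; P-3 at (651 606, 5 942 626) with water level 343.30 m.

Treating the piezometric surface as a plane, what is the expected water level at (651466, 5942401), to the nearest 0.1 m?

Three-point gradient (reference P-1): Δ to P-2 = (240, -25, +5.72), Δ to P-3 = (170, 115, +3.33).
∂h/∂x = +0.02327, ∂h/∂y = -0.005438 (det = 31850).
h(651466, 5942401) = 339.97 + (+0.02327)·(30) + (-0.005438)·(-110) = 339.97 +0.698 +0.598 = 341.266 m.

341.3 m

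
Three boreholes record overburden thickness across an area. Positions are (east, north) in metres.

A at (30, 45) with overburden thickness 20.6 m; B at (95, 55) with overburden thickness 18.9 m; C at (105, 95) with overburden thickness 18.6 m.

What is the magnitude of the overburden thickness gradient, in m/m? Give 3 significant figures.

0.0260 m/m

Differences from A: to B (Δx, Δy, Δh) = (65, 10, -1.7); to C = (75, 50, -2.0).
Solve a·Δx + b·Δy = Δd: det = 65·50 − 75·10 = 2500.
∂d/∂x = [(-1.7)·50 − (-2.0)·10] / 2500 = -0.02600
∂d/∂y = [65·(-2.0) − 75·(-1.7)] / 2500 = -0.0010000
|∇f| = √(-0.02600² + -0.0010000²) = 0.02602 m/m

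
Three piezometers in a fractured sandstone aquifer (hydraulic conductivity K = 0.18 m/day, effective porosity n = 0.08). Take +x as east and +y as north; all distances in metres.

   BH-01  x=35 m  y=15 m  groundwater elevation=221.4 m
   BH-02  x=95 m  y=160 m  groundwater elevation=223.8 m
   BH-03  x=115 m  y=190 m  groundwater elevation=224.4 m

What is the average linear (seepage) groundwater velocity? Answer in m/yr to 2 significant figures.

14 m/yr

With h = a·x + b·y + c and BH-01 as origin, the differences give:
  60·a + 145·b = +2.4
  80·a + 175·b = +3.0
Eliminate b (×175 and ×145, subtract): -1100·a = -15.00 → a = ∂h/∂x = +0.01364
Back-substitute: b = ∂h/∂y = +0.01091.
|∇h| = √(0.01364² + 0.01091²) = 0.01747
Seepage velocity v = K·i/n = 0.18 × 0.01747 / 0.08 = 0.03931 m/day = 14.36 m/yr.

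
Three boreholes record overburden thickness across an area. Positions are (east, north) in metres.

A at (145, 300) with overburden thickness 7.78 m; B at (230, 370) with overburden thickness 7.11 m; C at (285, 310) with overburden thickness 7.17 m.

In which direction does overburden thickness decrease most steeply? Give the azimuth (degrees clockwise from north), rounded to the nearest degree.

Taking A as reference: B−A = (85, 70, -0.67); C−A = (140, 10, -0.61).
Solve a·Δx + b·Δy = Δd: det = 85·10 − 140·70 = -8950.
∂d/∂x = [(-0.67)·10 − (-0.61)·70] / -8950 = -0.004022
∂d/∂y = [85·(-0.61) − 140·(-0.67)] / -8950 = -0.004687
Steepest decrease is along −∇f: components (+0.004022 E, +0.004687 N).
Azimuth = atan2(+0.004022, +0.004687) = 40.6° ≈ 041°.

041°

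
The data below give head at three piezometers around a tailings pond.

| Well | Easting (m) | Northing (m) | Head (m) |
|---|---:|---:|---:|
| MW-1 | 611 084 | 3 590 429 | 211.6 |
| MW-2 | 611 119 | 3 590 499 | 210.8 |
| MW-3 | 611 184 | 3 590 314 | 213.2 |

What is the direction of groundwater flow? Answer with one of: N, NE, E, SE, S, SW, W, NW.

N

With h = a·x + b·y + c and MW-1 as origin, the differences give:
  35·a + 70·b = -0.8
  100·a + (-115)·b = +1.6
Eliminate b (×(-115) and ×70, subtract): -11025·a = -20.00 → a = ∂h/∂x = +0.001814
Back-substitute: b = ∂h/∂y = -0.01234.
Flow = −∇h = (-0.001814 east, +0.01234 north), which points north.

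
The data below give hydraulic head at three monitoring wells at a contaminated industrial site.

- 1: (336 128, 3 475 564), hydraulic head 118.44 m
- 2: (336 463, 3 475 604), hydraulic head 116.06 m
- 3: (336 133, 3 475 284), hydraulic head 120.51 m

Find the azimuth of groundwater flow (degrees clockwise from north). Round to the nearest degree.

With h = a·x + b·y + c and 1 as origin, the differences give:
  335·a + 40·b = -2.38
  5·a + (-280)·b = +2.07
Eliminate b (×(-280) and ×40, subtract): -94000·a = 583.600 → a = ∂h/∂x = -0.006209
Back-substitute: b = ∂h/∂y = -0.007504.
Flow direction (−∇h) has components (+0.006209 E, +0.007504 N).
Azimuth = atan2(E, N) = atan2(+0.006209, +0.007504) = 39.6° ≈ 040°.

040°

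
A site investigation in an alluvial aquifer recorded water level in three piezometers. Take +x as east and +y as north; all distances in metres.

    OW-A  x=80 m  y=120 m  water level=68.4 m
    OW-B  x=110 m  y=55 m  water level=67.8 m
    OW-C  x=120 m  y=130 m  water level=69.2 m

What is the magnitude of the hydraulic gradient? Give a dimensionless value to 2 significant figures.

0.023

Three-point gradient (reference OW-A): Δ to OW-B = (30, -65, -0.6), Δ to OW-C = (40, 10, +0.8).
∂h/∂x = +0.01586, ∂h/∂y = +0.01655 (det = 2900).
|∇h| = √(0.01586² + 0.01655²) = 0.02292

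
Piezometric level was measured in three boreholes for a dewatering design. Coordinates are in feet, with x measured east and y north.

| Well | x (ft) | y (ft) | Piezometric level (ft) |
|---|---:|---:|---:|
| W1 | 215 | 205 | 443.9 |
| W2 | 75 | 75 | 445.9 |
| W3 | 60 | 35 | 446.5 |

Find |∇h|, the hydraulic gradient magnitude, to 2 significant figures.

With h = a·x + b·y + c and W1 as origin, the differences give:
  (-140)·a + (-130)·b = +2.0
  (-155)·a + (-170)·b = +2.6
Eliminate b (×(-170) and ×(-130), subtract): 3650·a = -2.00 → a = ∂h/∂x = -0.0005479
Back-substitute: b = ∂h/∂y = -0.01479.
|∇h| = √(-0.0005479² + -0.01479²) = 0.0148

0.015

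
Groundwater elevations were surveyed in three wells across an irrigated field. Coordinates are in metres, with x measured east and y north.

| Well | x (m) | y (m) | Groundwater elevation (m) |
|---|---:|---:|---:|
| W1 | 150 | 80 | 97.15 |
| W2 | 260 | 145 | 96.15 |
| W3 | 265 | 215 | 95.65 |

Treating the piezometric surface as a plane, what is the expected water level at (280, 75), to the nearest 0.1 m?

96.5 m

Differences from W1: to W2 (Δx, Δy, Δh) = (110, 65, -1.00); to W3 = (115, 135, -1.50).
Solve a·Δx + b·Δy = Δh: det = 110·135 − 115·65 = 7375.
∂h/∂x = [(-1.00)·135 − (-1.50)·65] / 7375 = -0.005085
∂h/∂y = [110·(-1.50) − 115·(-1.00)] / 7375 = -0.006780
h(280, 75) = 97.15 + (-0.005085)·(130) + (-0.006780)·(-5) = 97.15 -0.661 +0.034 = 96.523 m.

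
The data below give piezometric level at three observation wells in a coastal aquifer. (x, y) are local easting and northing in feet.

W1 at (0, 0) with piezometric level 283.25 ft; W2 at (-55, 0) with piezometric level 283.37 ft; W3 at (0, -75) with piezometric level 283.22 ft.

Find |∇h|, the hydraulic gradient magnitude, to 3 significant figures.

0.00222

∂h/∂x = (283.37 − 283.25) / (-55 − 0) = -0.002182
∂h/∂y = (283.22 − 283.25) / (-75 − 0) = +0.0004000
|∇h| = √(-0.002182² + 0.0004000²) = 0.002218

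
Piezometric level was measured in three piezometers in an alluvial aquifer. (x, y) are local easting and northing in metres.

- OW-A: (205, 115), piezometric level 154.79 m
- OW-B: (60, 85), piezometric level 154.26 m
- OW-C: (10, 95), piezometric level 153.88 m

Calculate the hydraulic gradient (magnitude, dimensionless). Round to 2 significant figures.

Differences from OW-A: to OW-B (Δx, Δy, Δh) = (-145, -30, -0.53); to OW-C = (-195, -20, -0.91).
Determinant of the coordinate differences = (-145)·(-20) − (-195)·(-30) = -2950.
∂h/∂x = [(-0.53)·(-20) − (-0.91)·(-30)] / -2950 = +0.005661
∂h/∂y = [(-145)·(-0.91) − (-195)·(-0.53)] / -2950 = -0.009695
|∇h| = √(0.005661² + -0.009695²) = 0.01123

0.011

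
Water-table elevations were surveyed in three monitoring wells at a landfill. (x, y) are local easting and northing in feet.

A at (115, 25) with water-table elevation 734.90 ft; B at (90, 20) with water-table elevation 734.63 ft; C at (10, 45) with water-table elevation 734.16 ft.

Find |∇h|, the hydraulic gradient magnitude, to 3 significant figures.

Differences from A: to B (Δx, Δy, Δh) = (-25, -5, -0.27); to C = (-105, 20, -0.74).
Solve a·Δx + b·Δy = Δh: det = (-25)·20 − (-105)·(-5) = -1025.
∂h/∂x = [(-0.27)·20 − (-0.74)·(-5)] / -1025 = +0.008878
∂h/∂y = [(-25)·(-0.74) − (-105)·(-0.27)] / -1025 = +0.009610
|∇h| = √(0.008878² + 0.009610²) = 0.01308

0.0131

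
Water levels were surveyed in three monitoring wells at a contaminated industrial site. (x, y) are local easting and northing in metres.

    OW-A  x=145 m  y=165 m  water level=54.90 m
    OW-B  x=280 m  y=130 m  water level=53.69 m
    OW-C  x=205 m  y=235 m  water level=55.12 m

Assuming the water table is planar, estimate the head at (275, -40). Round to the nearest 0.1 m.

Taking OW-A as reference: OW-B−OW-A = (135, -35, -1.21); OW-C−OW-A = (60, 70, +0.22).
Solve a·Δx + b·Δy = Δh: det = 135·70 − 60·(-35) = 11550.
∂h/∂x = [(-1.21)·70 − (+0.22)·(-35)] / 11550 = -0.006667
∂h/∂y = [135·(+0.22) − 60·(-1.21)] / 11550 = +0.008857
h(275, -40) = 54.90 + (-0.006667)·(130) + (+0.008857)·(-205) = 54.90 -0.867 -1.816 = 52.218 m.

52.2 m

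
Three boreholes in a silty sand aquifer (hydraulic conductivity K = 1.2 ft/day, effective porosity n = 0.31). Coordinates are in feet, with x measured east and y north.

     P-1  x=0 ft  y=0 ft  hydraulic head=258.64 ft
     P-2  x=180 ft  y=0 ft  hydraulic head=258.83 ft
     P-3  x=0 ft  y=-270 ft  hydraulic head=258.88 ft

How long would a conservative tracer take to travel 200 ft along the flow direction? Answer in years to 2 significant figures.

∂h/∂x = (258.83 − 258.64) / (180 − 0) = +0.001056
∂h/∂y = (258.88 − 258.64) / (-270 − 0) = -0.0008889
|∇h| = √(0.001056² + -0.0008889²) = 0.00138
Seepage velocity v = K·i/n = 1.2 × 0.00138 / 0.31 = 0.005342 ft/day.
t = 200 / 0.005342 = 3.744e+04 days = 103 years.

100 years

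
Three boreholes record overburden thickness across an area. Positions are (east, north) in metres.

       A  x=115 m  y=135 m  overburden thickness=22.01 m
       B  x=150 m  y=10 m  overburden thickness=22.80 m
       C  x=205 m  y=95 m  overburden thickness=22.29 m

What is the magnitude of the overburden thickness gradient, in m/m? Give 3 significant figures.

0.00623 m/m

Differences from A: to B (Δx, Δy, Δh) = (35, -125, +0.79); to C = (90, -40, +0.28).
Solve a·Δx + b·Δy = Δd: det = 35·(-40) − 90·(-125) = 9850.
∂d/∂x = [(+0.79)·(-40) − (+0.28)·(-125)] / 9850 = +0.0003452
∂d/∂y = [35·(+0.28) − 90·(+0.79)] / 9850 = -0.006223
|∇f| = √(0.0003452² + -0.006223²) = 0.006233 m/m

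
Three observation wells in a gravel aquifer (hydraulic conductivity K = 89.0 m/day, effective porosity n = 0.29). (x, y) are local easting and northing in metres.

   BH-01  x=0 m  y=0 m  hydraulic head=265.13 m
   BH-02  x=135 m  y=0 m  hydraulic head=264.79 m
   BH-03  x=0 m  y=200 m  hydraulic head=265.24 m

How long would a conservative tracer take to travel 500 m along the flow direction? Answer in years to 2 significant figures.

1.7 years

∂h/∂x = (264.79 − 265.13) / (135 − 0) = -0.002519
∂h/∂y = (265.24 − 265.13) / (200 − 0) = +0.0005500
|∇h| = √(-0.002519² + 0.0005500²) = 0.002578
Seepage velocity v = K·i/n = 89.0 × 0.002578 / 0.29 = 0.7912 m/day.
t = 500 / 0.7912 = 632 days = 1.73 years.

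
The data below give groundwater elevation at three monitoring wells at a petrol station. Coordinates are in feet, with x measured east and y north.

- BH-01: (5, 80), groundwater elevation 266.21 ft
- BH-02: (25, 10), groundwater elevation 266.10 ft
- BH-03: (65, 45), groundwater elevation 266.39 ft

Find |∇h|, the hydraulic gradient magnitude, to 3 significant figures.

0.00553

Taking BH-01 as reference: BH-02−BH-01 = (20, -70, -0.11); BH-03−BH-01 = (60, -35, +0.18).
Determinant of the coordinate differences = 20·(-35) − 60·(-70) = 3500.
∂h/∂x = [(-0.11)·(-35) − (+0.18)·(-70)] / 3500 = +0.004700
∂h/∂y = [20·(+0.18) − 60·(-0.11)] / 3500 = +0.002914
|∇h| = √(0.004700² + 0.002914²) = 0.00553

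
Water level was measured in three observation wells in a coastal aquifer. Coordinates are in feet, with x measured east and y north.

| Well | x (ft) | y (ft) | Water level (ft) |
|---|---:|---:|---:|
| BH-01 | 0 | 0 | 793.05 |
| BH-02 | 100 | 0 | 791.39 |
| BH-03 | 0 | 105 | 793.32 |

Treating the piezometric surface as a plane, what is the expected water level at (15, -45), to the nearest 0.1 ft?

792.7 ft

∂h/∂x = (791.39 − 793.05) / (100 − 0) = -0.01660
∂h/∂y = (793.32 − 793.05) / (105 − 0) = +0.002571
h(15, -45) = 793.05 + (-0.01660)·(15) + (+0.002571)·(-45) = 793.05 -0.249 -0.116 = 792.685 ft.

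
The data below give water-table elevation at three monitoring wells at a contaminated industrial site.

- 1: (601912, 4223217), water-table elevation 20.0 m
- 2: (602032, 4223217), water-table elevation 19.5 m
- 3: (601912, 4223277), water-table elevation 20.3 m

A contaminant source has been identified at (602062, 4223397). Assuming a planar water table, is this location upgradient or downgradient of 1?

∂h/∂x = (19.5 − 20.0) / (602032 − 601912) = -0.004167
∂h/∂y = (20.3 − 20.0) / (4223277 − 4223217) = +0.005000
Head at (602062, 4223397) = 20.0 + (-0.004167)·(150) + (+0.005000)·(180) = 20.28 m.
That is higher than the 20.0 m at 1, so the point is upgradient.

upgradient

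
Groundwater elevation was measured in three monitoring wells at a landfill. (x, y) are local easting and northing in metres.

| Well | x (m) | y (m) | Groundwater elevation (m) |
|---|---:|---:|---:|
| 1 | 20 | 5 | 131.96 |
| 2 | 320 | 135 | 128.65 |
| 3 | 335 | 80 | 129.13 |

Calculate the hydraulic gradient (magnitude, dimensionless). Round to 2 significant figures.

0.012

With h = a·x + b·y + c and 1 as origin, the differences give:
  300·a + 130·b = -3.31
  315·a + 75·b = -2.83
Eliminate b (×75 and ×130, subtract): -18450·a = 119.650 → a = ∂h/∂x = -0.006485
Back-substitute: b = ∂h/∂y = -0.01050.
|∇h| = √(-0.006485² + -0.01050²) = 0.01234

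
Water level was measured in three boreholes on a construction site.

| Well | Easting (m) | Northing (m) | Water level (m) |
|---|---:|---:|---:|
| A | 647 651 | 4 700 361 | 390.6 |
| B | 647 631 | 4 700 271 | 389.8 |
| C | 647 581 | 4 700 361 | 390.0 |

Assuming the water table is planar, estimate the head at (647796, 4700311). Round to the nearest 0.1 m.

391.5 m

Taking A as reference: B−A = (-20, -90, -0.8); C−A = (-70, 0, -0.6).
Solve a·Δx + b·Δy = Δh: det = (-20)·0 − (-70)·(-90) = -6300.
∂h/∂x = [(-0.8)·0 − (-0.6)·(-90)] / -6300 = +0.008571
∂h/∂y = [(-20)·(-0.6) − (-70)·(-0.8)] / -6300 = +0.006984
h(647796, 4700311) = 390.6 + (+0.008571)·(145) + (+0.006984)·(-50) = 390.6 +1.243 -0.349 = 391.494 m.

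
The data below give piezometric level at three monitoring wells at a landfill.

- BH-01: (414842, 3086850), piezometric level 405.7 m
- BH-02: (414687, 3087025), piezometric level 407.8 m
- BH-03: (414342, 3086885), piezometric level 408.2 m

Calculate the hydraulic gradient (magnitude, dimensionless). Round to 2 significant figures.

Differences from BH-01: to BH-02 (Δx, Δy, Δh) = (-155, 175, +2.1); to BH-03 = (-500, 35, +2.5).
Solve a·Δx + b·Δy = Δh: det = (-155)·35 − (-500)·175 = 82075.
∂h/∂x = [(+2.1)·35 − (+2.5)·175] / 82075 = -0.004435
∂h/∂y = [(-155)·(+2.5) − (-500)·(+2.1)] / 82075 = +0.008072
|∇h| = √(-0.004435² + 0.008072²) = 0.00921

0.0092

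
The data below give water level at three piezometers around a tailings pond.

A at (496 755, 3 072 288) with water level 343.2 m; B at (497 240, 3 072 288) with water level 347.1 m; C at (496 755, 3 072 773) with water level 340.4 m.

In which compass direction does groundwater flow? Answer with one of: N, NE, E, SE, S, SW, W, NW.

NW

∂h/∂x = (347.1 − 343.2) / (497240 − 496755) = +0.008041
∂h/∂y = (340.4 − 343.2) / (3072773 − 3072288) = -0.005773
Flow = −∇h = (-0.008041 east, +0.005773 north), which points northwest.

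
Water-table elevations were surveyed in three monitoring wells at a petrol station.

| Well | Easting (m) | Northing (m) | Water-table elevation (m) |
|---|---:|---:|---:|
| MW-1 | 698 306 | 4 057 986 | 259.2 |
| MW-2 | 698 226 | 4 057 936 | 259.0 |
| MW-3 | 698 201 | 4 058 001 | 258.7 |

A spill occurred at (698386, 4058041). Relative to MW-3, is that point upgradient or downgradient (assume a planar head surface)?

upgradient

Taking MW-1 as reference: MW-2−MW-1 = (-80, -50, -0.2); MW-3−MW-1 = (-105, 15, -0.5).
Solve a·Δx + b·Δy = Δh: det = (-80)·15 − (-105)·(-50) = -6450.
∂h/∂x = [(-0.2)·15 − (-0.5)·(-50)] / -6450 = +0.004341
∂h/∂y = [(-80)·(-0.5) − (-105)·(-0.2)] / -6450 = -0.002946
Head at (698386, 4058041) = 259.2 + (+0.004341)·(80) + (-0.002946)·(55) = 259.39 m.
That is higher than the 258.7 m at MW-3, so the point is upgradient.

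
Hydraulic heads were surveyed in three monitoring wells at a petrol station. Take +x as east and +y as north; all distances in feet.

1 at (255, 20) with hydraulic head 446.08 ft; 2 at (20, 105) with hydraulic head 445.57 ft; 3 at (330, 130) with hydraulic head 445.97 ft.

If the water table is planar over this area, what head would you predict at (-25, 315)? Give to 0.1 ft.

Differences from 1: to 2 (Δx, Δy, Δh) = (-235, 85, -0.51); to 3 = (75, 110, -0.11).
Solve a·Δx + b·Δy = Δh: det = (-235)·110 − 75·85 = -32225.
∂h/∂x = [(-0.51)·110 − (-0.11)·85] / -32225 = +0.001451
∂h/∂y = [(-235)·(-0.11) − 75·(-0.51)] / -32225 = -0.001989
h(-25, 315) = 446.08 + (+0.001451)·(-280) + (-0.001989)·(295) = 446.08 -0.406 -0.587 = 445.087 ft.

445.1 ft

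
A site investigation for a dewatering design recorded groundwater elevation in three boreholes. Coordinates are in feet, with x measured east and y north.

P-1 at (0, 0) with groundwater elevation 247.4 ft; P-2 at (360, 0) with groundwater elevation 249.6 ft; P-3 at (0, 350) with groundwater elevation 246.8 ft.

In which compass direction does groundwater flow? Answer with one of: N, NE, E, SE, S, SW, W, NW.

∂h/∂x = (249.6 − 247.4) / (360 − 0) = +0.006111
∂h/∂y = (246.8 − 247.4) / (350 − 0) = -0.001714
Flow = −∇h = (-0.006111 east, +0.001714 north), which points west.

W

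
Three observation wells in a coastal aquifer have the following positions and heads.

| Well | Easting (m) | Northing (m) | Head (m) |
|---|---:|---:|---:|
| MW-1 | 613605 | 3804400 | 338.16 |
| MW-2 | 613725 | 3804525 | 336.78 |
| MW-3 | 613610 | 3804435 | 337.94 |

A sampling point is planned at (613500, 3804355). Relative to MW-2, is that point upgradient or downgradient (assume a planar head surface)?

upgradient

Taking MW-1 as reference: MW-2−MW-1 = (120, 125, -1.38); MW-3−MW-1 = (5, 35, -0.22).
Determinant of the coordinate differences = 120·35 − 5·125 = 3575.
∂h/∂x = [(-1.38)·35 − (-0.22)·125] / 3575 = -0.005818
∂h/∂y = [120·(-0.22) − 5·(-1.38)] / 3575 = -0.005455
Head at (613500, 3804355) = 338.16 + (-0.005818)·(-105) + (-0.005455)·(-45) = 339.02 m.
That is higher than the 336.78 m at MW-2, so the point is upgradient.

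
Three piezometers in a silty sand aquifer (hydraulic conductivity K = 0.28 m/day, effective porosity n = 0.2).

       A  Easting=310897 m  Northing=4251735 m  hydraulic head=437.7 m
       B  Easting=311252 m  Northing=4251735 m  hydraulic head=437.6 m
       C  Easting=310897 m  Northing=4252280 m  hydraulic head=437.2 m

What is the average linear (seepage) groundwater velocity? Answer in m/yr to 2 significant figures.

0.49 m/yr

∂h/∂x = (437.6 − 437.7) / (311252 − 310897) = -0.0002817
∂h/∂y = (437.2 − 437.7) / (4252280 − 4251735) = -0.0009174
|∇h| = √(-0.0002817² + -0.0009174²) = 0.0009597
Seepage velocity v = K·i/n = 0.28 × 0.0009597 / 0.2 = 0.001344 m/day = 0.4909 m/yr.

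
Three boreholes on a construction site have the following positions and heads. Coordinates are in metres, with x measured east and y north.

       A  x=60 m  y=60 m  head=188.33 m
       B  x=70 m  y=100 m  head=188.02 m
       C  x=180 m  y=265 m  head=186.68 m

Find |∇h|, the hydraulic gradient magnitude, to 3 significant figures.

Taking A as reference: B−A = (10, 40, -0.31); C−A = (120, 205, -1.65).
Determinant of the coordinate differences = 10·205 − 120·40 = -2750.
∂h/∂x = [(-0.31)·205 − (-1.65)·40] / -2750 = -0.0008909
∂h/∂y = [10·(-1.65) − 120·(-0.31)] / -2750 = -0.007527
|∇h| = √(-0.0008909² + -0.007527²) = 0.00758

0.00758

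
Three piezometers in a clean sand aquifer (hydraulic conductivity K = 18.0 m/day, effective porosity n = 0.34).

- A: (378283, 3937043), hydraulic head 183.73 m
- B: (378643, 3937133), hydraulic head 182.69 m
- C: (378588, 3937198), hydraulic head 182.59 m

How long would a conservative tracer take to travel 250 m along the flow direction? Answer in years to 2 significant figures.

3.3 years

Differences from A: to B (Δx, Δy, Δh) = (360, 90, -1.04); to C = (305, 155, -1.14).
Determinant of the coordinate differences = 360·155 − 305·90 = 28350.
∂h/∂x = [(-1.04)·155 − (-1.14)·90] / 28350 = -0.002067
∂h/∂y = [360·(-1.14) − 305·(-1.04)] / 28350 = -0.003287
|∇h| = √(-0.002067² + -0.003287²) = 0.003883
Seepage velocity v = K·i/n = 18.0 × 0.003883 / 0.34 = 0.2056 m/day.
t = 250 / 0.2056 = 1216 days = 3.33 years.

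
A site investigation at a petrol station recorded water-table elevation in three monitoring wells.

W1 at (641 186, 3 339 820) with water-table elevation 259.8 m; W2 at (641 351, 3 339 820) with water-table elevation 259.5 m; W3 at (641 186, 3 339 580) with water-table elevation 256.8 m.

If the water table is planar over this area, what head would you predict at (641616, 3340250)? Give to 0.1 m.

∂h/∂x = (259.5 − 259.8) / (641351 − 641186) = -0.001818
∂h/∂y = (256.8 − 259.8) / (3339580 − 3339820) = +0.01250
h(641616, 3340250) = 259.8 + (-0.001818)·(430) + (+0.01250)·(430) = 259.8 -0.782 +5.375 = 264.393 m.

264.4 m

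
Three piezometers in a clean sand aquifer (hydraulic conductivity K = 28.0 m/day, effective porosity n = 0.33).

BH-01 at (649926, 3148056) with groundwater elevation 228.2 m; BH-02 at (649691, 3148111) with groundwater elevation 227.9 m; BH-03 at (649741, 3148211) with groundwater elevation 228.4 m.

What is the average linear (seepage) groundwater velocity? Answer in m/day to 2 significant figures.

0.38 m/day

Differences from BH-01: to BH-02 (Δx, Δy, Δh) = (-235, 55, -0.3); to BH-03 = (-185, 155, +0.2).
Determinant of the coordinate differences = (-235)·155 − (-185)·55 = -26250.
∂h/∂x = [(-0.3)·155 − (+0.2)·55] / -26250 = +0.002190
∂h/∂y = [(-235)·(+0.2) − (-185)·(-0.3)] / -26250 = +0.003905
|∇h| = √(0.002190² + 0.003905²) = 0.004477
Seepage velocity v = K·i/n = 28.0 × 0.004477 / 0.33 = 0.3799 m/day.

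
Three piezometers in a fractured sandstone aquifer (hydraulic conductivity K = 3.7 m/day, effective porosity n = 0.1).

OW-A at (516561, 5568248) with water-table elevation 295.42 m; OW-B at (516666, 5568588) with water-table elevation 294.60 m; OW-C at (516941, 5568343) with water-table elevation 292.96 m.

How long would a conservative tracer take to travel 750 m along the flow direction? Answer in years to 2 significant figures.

Taking OW-A as reference: OW-B−OW-A = (105, 340, -0.82); OW-C−OW-A = (380, 95, -2.46).
Determinant of the coordinate differences = 105·95 − 380·340 = -119225.
∂h/∂x = [(-0.82)·95 − (-2.46)·340] / -119225 = -0.006362
∂h/∂y = [105·(-2.46) − 380·(-0.82)] / -119225 = -0.0004471
|∇h| = √(-0.006362² + -0.0004471²) = 0.006378
Seepage velocity v = K·i/n = 3.7 × 0.006378 / 0.1 = 0.236 m/day.
t = 750 / 0.236 = 3178 days = 8.7 years.

8.7 years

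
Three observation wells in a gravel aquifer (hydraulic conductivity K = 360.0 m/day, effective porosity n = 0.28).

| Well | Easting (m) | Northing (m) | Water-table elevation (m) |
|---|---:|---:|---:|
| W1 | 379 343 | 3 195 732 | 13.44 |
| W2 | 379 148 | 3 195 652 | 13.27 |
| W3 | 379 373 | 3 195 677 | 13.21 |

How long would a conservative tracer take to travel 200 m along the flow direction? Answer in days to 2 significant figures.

40 days

Taking W1 as reference: W2−W1 = (-195, -80, -0.17); W3−W1 = (30, -55, -0.23).
Determinant of the coordinate differences = (-195)·(-55) − 30·(-80) = 13125.
∂h/∂x = [(-0.17)·(-55) − (-0.23)·(-80)] / 13125 = -0.0006895
∂h/∂y = [(-195)·(-0.23) − 30·(-0.17)] / 13125 = +0.003806
|∇h| = √(-0.0006895² + 0.003806²) = 0.003868
Seepage velocity v = K·i/n = 360.0 × 0.003868 / 0.28 = 4.973 m/day.
t = 200 / 4.973 = 40.22 days.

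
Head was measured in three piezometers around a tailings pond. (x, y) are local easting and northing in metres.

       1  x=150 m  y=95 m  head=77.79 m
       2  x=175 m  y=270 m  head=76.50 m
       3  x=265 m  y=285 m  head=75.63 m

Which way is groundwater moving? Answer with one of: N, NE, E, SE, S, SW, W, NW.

NE

With h = a·x + b·y + c and 1 as origin, the differences give:
  25·a + 175·b = -1.29
  115·a + 190·b = -2.16
Eliminate b (×190 and ×175, subtract): -15375·a = 132.900 → a = ∂h/∂x = -0.008644
Back-substitute: b = ∂h/∂y = -0.006137.
Flow = −∇h = (+0.008644 east, +0.006137 north), which points northeast.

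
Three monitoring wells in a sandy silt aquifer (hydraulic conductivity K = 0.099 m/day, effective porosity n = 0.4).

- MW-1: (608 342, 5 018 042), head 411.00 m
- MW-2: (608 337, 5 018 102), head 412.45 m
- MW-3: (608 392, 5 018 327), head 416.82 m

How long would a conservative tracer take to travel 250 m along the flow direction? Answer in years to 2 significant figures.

100 years

Differences from MW-1: to MW-2 (Δx, Δy, Δh) = (-5, 60, +1.45); to MW-3 = (50, 285, +5.82).
Determinant of the coordinate differences = (-5)·285 − 50·60 = -4425.
∂h/∂x = [(+1.45)·285 − (+5.82)·60] / -4425 = -0.01447
∂h/∂y = [(-5)·(+5.82) − 50·(+1.45)] / -4425 = +0.02296
|∇h| = √(-0.01447² + 0.02296²) = 0.02714
Seepage velocity v = K·i/n = 0.099 × 0.02714 / 0.4 = 0.006717 m/day.
t = 250 / 0.006717 = 3.722e+04 days = 102 years.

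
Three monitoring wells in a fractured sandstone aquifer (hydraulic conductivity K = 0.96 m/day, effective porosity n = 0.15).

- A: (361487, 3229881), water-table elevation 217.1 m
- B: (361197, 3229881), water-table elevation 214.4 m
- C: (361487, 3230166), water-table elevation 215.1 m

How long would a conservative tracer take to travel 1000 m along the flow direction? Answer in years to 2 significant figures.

∂h/∂x = (214.4 − 217.1) / (361197 − 361487) = +0.009310
∂h/∂y = (215.1 − 217.1) / (3230166 − 3229881) = -0.007018
|∇h| = √(0.009310² + -0.007018²) = 0.01166
Seepage velocity v = K·i/n = 0.96 × 0.01166 / 0.15 = 0.07462 m/day.
t = 1000 / 0.07462 = 1.34e+04 days = 36.7 years.

37 years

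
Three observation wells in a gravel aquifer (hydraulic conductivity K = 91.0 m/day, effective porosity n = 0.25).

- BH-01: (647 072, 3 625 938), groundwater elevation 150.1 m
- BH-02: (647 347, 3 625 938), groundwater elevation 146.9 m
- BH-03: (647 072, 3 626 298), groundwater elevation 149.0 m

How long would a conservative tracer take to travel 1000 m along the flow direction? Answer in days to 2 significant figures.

∂h/∂x = (146.9 − 150.1) / (647347 − 647072) = -0.01164
∂h/∂y = (149.0 − 150.1) / (3626298 − 3625938) = -0.003056
|∇h| = √(-0.01164² + -0.003056²) = 0.01203
Seepage velocity v = K·i/n = 91.0 × 0.01203 / 0.25 = 4.379 m/day.
t = 1000 / 4.379 = 228.4 days.

230 days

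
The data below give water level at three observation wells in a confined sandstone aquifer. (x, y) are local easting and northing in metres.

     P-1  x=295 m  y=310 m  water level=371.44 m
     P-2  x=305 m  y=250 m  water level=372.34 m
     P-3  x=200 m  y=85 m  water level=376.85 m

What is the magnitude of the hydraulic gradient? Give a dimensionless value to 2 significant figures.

0.023

Differences from P-1: to P-2 (Δx, Δy, Δh) = (10, -60, +0.90); to P-3 = (-95, -225, +5.41).
Determinant of the coordinate differences = 10·(-225) − (-95)·(-60) = -7950.
∂h/∂x = [(+0.90)·(-225) − (+5.41)·(-60)] / -7950 = -0.01536
∂h/∂y = [10·(+5.41) − (-95)·(+0.90)] / -7950 = -0.01756
|∇h| = √(-0.01536² + -0.01756²) = 0.02333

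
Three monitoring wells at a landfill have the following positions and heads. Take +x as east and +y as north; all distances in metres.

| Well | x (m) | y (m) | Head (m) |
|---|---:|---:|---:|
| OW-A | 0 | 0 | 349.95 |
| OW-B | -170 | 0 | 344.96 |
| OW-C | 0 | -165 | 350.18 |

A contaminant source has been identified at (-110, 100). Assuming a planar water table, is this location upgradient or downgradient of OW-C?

downgradient

∂h/∂x = (344.96 − 349.95) / (-170 − 0) = +0.02935
∂h/∂y = (350.18 − 349.95) / (-165 − 0) = -0.001394
Head at (-110, 100) = 349.95 + (+0.02935)·(-110) + (-0.001394)·(100) = 346.58 m.
That is lower than the 350.18 m at OW-C, so the point is downgradient.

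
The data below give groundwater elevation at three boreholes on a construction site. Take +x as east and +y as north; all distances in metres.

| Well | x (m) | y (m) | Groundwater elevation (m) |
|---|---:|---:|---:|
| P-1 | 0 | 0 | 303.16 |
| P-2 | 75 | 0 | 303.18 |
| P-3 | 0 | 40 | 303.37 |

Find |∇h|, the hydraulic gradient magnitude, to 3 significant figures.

0.00526

∂h/∂x = (303.18 − 303.16) / (75 − 0) = +0.0002667
∂h/∂y = (303.37 − 303.16) / (40 − 0) = +0.005250
|∇h| = √(0.0002667² + 0.005250²) = 0.005257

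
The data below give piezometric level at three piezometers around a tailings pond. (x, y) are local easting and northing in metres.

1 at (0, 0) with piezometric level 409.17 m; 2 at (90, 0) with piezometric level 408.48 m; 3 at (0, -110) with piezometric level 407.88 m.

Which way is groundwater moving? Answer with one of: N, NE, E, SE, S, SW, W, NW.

SE

∂h/∂x = (408.48 − 409.17) / (90 − 0) = -0.007667
∂h/∂y = (407.88 − 409.17) / (-110 − 0) = +0.01173
Flow = −∇h = (+0.007667 east, -0.01173 north), which points southeast.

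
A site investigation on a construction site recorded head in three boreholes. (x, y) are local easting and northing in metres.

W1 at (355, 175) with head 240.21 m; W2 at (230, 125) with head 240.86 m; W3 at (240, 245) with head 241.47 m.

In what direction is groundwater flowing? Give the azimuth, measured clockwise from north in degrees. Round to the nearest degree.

With h = a·x + b·y + c and W1 as origin, the differences give:
  (-125)·a + (-50)·b = +0.65
  (-115)·a + 70·b = +1.26
Eliminate b (×70 and ×(-50), subtract): -14500·a = 108.500 → a = ∂h/∂x = -0.007483
Back-substitute: b = ∂h/∂y = +0.005707.
Flow direction (−∇h) has components (+0.007483 E, -0.005707 N).
Azimuth = atan2(E, N) = atan2(+0.007483, -0.005707) = 127.3° ≈ 127°.

127°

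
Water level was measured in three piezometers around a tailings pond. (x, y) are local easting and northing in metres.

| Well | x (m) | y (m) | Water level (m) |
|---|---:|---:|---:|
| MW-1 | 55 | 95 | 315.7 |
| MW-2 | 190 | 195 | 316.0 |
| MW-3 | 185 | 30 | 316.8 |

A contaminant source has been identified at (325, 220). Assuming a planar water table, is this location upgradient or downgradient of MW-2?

Three-point gradient (reference MW-1): Δ to MW-2 = (135, 100, +0.3), Δ to MW-3 = (130, -65, +1.1).
∂h/∂x = +0.005947, ∂h/∂y = -0.005029 (det = -21775).
Head at (325, 220) = 315.7 + (+0.005947)·(270) + (-0.005029)·(125) = 316.68 m.
That is higher than the 316.0 m at MW-2, so the point is upgradient.

upgradient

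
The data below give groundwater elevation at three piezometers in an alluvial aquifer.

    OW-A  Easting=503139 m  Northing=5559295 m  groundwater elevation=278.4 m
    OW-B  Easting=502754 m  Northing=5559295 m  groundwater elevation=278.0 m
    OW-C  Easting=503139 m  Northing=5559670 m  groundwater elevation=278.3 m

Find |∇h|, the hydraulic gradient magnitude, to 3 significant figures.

∂h/∂x = (278.0 − 278.4) / (502754 − 503139) = +0.001039
∂h/∂y = (278.3 − 278.4) / (5559670 − 5559295) = -0.0002667
|∇h| = √(0.001039² + -0.0002667²) = 0.001073

0.00107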